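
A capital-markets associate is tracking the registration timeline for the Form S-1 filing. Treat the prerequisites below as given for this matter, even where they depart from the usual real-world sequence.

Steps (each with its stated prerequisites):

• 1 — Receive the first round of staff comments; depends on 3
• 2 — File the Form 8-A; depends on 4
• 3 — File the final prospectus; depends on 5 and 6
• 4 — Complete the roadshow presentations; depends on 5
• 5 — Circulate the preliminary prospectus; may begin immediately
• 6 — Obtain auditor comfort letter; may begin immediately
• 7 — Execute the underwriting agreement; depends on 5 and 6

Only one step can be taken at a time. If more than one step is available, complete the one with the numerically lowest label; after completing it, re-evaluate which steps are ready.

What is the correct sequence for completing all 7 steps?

5 → 4 → 2 → 6 → 3 → 1 → 7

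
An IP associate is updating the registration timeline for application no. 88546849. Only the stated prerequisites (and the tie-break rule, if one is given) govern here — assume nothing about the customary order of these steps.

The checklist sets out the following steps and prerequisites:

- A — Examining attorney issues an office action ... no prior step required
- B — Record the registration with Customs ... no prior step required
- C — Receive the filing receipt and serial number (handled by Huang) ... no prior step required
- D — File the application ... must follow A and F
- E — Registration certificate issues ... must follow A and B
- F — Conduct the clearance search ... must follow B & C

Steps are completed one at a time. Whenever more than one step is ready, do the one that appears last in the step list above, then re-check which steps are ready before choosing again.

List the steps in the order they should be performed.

C B F A E D

C, B and A have no prerequisites; C is listed later, so C is first.
Ready: B and A. B is listed later → B.
Ready: F and A. F is listed later → F.
Next only A has its prerequisites met → A.
E and D are both available; E is listed later → E.
D needed F and A, now all done → D.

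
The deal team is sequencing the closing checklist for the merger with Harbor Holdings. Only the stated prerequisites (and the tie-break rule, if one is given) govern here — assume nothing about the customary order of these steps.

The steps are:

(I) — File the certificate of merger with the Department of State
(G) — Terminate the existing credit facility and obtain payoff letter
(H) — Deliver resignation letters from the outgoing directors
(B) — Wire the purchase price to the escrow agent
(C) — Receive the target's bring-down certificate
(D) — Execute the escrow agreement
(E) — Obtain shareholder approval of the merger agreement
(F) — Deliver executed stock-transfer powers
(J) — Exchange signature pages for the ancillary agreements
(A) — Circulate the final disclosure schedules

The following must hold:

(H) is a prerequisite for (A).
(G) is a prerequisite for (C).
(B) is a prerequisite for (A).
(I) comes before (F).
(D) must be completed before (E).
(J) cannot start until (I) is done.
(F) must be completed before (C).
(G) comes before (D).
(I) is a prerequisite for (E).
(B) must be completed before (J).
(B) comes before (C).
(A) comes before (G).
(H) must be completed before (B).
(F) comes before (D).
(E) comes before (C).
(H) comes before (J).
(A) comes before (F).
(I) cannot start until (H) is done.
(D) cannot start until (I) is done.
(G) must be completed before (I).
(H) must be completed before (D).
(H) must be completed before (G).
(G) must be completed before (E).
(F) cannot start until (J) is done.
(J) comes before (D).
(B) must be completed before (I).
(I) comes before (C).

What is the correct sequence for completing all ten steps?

(H), (B), (A), (G), (I), (J), (F), (D), (E), (C)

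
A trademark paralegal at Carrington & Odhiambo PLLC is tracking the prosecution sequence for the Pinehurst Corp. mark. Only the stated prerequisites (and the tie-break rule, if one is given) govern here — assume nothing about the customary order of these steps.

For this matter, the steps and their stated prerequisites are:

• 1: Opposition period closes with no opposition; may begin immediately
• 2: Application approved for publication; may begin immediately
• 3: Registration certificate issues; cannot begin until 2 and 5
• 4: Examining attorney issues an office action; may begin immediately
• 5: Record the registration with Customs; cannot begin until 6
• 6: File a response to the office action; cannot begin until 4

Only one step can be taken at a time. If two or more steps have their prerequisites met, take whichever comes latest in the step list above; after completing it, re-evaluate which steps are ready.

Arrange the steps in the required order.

4 6 5 2 3 1

Nothing is required for 4, 2 and 1. 4 is listed later → 4 first.
6 now also ready, so the ready set is {6, 2, 1}; 6 is listed later → 6.
5 now also ready, so the ready set is {5, 2, 1}; 5 is listed later → 5.
Now 2 and 1 have their prerequisites met. 2 is listed later, so 2 next.
3 now also ready, so the ready set is {3, 1}; 3 is listed later → 3.
That leaves 1 as the only ready step → 1.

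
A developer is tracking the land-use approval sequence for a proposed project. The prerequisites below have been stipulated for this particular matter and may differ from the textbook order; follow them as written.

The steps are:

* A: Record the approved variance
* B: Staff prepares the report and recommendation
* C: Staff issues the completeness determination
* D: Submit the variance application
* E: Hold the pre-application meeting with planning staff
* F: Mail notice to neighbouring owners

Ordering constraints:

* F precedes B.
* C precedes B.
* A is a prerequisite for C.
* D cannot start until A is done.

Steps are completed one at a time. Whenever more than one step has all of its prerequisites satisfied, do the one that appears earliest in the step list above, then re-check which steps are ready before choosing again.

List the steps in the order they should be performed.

A → C → D → E → F → B

A, E and F have no prerequisites; A is listed earlier, so A is first.
C and D now also ready, so the ready set is {C, D, E, F}; C is listed earlier → C.
D, E and F are all available; D is listed earlier → D.
Ready: E and F. E is listed earlier → E.
F is the only step now ready → F.
That leaves B as the only ready step → B.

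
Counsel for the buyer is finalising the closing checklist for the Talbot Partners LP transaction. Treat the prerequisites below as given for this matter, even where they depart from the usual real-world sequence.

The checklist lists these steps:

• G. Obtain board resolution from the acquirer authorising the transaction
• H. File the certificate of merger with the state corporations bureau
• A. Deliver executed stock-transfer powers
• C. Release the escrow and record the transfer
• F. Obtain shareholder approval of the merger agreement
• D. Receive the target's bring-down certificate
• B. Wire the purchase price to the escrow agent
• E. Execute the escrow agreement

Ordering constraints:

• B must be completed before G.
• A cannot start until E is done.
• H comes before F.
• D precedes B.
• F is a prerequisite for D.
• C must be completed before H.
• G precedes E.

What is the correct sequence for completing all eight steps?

C, H, F, D, B, G, E, A

C is the only step with nothing outstanding, so it goes first.
Next only H has its prerequisites met → H.
That leaves F as the only ready step → F.
That leaves D as the only ready step → D.
That leaves B as the only ready step → B.
That leaves G as the only ready step → G.
E needed G, now all done → E.
A needed E, now all done → A.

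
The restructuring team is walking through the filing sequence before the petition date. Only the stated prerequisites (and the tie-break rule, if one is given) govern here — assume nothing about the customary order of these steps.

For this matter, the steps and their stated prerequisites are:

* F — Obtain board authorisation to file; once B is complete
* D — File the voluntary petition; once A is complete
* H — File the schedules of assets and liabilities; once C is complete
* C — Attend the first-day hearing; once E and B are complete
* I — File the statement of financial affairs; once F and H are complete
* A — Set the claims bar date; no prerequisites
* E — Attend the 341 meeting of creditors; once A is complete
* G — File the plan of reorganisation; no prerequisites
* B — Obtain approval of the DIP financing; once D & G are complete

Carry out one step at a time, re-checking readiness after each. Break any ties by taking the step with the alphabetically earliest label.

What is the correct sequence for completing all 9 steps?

A → D → E → G → B → C → F → H → I

A and G have no prerequisites; A has the earlier label, so A is first.
Now D, E and G have their prerequisites met. D has the earlier label, so D next.
Ready: E and G. E has the earlier label → E.
G is the only step now ready → G.
B is the only step now ready → B.
Now C and F have their prerequisites met. C has the earlier label, so C next.
H now also ready, so the ready set is {F, H}; F has the earlier label → F.
H needed C, now all done → H.
I needed F and H, now all done → I.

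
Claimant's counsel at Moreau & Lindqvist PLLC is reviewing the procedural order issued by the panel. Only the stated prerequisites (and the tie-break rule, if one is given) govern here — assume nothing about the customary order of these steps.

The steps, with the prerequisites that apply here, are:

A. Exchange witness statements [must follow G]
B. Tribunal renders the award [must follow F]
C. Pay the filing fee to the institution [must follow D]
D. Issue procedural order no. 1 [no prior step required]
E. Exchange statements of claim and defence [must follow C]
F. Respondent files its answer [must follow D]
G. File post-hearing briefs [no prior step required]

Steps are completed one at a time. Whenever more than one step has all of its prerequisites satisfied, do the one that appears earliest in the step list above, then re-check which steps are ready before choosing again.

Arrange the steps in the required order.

D, C, E, F, B, G, A

D and G have no prerequisites; D is listed earlier, so D is first.
C and F now also ready, so the ready set is {C, F, G}; C is listed earlier → C.
E, F and G are all available; E is listed earlier → E.
Now F and G have their prerequisites met. F is listed earlier, so F next.
Now B and G have their prerequisites met. B is listed earlier, so B next.
That leaves G as the only ready step → G.
Next only A has its prerequisites met → A.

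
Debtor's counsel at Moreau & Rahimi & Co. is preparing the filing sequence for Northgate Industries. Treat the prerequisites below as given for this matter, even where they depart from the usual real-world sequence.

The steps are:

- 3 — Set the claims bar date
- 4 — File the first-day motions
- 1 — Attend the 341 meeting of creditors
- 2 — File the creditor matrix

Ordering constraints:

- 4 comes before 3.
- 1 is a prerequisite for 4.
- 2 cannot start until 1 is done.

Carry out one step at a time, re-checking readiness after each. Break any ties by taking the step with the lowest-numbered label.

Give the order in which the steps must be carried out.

1 2 4 3

1 has no prerequisites → 1 first.
Now 2 and 4 have their prerequisites met. 2 has the earlier label, so 2 next.
Next only 4 has its prerequisites met → 4.
3 needed 4, now all done → 3.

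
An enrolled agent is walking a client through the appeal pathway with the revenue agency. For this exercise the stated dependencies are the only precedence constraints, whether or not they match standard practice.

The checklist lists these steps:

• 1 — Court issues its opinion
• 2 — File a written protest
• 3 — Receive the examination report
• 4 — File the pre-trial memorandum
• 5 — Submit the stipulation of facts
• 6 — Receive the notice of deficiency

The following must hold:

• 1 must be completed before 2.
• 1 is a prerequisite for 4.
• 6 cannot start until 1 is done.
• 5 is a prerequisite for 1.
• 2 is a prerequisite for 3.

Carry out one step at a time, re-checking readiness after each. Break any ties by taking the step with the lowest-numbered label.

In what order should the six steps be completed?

5, 1, 2, 3, 4, 6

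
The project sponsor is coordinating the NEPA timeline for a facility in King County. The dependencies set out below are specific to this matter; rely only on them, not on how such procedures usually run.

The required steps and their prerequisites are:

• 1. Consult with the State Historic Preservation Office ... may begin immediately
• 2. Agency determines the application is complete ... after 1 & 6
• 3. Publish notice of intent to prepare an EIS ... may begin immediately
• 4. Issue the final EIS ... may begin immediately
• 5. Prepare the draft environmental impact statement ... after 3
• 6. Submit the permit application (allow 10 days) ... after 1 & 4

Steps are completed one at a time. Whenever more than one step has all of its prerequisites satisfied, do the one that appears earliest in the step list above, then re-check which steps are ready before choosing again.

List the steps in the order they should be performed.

Nothing is required for 1, 3 and 4. 1 is listed earlier → 1 first.
Ready: 3 and 4. 3 is listed earlier → 3.
4 and 5 are both available; 4 is listed earlier → 4.
Ready: 5 and 6. 5 is listed earlier → 5.
Next only 6 has its prerequisites met → 6.
2 is the only step now ready → 2.

1, 3, 4, 5, 6, 2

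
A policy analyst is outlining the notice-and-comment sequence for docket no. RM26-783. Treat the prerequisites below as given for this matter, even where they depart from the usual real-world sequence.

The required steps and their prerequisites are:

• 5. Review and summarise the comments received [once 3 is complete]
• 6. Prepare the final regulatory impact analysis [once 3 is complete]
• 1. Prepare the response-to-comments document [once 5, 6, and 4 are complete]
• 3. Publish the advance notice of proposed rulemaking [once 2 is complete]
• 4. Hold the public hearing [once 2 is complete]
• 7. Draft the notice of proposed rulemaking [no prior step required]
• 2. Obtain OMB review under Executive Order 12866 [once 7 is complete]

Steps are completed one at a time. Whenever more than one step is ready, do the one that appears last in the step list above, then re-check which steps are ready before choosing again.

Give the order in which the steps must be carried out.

7, 2, 4, 3, 6, 5, 1

Only 7 has no prerequisites, so it is first.
2 is the only step now ready → 2.
Ready: 4 and 3. 4 is listed later → 4.
3 is the only step now ready → 3.
6 and 5 are both available; 6 is listed later → 6.
That leaves 5 as the only ready step → 5.
That leaves 1 as the only ready step → 1.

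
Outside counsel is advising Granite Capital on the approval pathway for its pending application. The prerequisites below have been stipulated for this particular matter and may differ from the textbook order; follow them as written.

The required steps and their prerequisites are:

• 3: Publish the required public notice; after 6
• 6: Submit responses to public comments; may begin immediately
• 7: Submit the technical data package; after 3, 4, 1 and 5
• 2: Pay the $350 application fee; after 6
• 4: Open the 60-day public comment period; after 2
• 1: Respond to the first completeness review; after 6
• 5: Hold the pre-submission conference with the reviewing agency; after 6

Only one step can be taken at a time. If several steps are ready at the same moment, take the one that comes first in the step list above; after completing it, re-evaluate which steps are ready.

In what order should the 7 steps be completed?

6, 3, 2, 4, 1, 5, 7

6 has no prerequisites → 6 first.
Now 3, 2, 1 and 5 have their prerequisites met. 3 is listed earlier, so 3 next.
Ready: 2, 1 and 5. 2 is listed earlier → 2.
Now 4, 1 and 5 have their prerequisites met. 4 is listed earlier, so 4 next.
1 and 5 are both available; 1 is listed earlier → 1.
Next only 5 has its prerequisites met → 5.
7 needed 3, 4, 1 and 5, now all done → 7.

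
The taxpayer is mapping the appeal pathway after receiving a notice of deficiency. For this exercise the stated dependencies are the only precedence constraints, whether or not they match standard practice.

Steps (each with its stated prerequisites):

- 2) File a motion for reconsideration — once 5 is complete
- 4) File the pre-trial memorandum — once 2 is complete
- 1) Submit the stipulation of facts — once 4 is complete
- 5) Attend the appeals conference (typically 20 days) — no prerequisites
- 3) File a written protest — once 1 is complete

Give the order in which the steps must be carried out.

5, 2, 4, 1, 3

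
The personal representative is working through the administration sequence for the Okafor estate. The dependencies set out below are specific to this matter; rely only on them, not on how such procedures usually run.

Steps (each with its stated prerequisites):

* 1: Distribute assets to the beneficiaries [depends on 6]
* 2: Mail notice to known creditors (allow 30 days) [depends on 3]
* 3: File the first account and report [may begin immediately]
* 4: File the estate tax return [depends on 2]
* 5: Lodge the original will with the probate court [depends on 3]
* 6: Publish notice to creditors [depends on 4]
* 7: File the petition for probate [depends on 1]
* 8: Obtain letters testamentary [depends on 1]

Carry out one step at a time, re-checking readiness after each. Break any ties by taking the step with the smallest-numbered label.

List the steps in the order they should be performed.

3 2 4 5 6 1 7 8

3 is the only step with nothing outstanding, so it goes first.
2 and 5 are both available; 2 has the earlier label → 2.
4 and 5 are both available; 4 has the earlier label → 4.
Now 5 and 6 have their prerequisites met. 5 has the earlier label, so 5 next.
That leaves 6 as the only ready step → 6.
Next only 1 has its prerequisites met → 1.
7 and 8 are both available; 7 has the earlier label → 7.
That leaves 8 as the only ready step → 8.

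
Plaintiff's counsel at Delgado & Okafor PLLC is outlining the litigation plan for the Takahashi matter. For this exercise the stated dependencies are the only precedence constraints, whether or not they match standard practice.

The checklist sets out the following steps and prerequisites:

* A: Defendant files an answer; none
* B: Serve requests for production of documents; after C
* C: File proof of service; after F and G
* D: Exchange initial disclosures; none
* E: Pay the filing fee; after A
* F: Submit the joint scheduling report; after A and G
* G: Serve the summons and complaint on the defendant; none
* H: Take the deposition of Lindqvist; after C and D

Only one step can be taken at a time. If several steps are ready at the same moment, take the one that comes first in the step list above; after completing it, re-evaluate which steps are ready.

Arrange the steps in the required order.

A, D and G have no prerequisites; A is listed earlier, so A is first.
Ready: D, E and G. D is listed earlier → D.
Ready: E and G. E is listed earlier → E.
Next only G has its prerequisites met → G.
Next only F has its prerequisites met → F.
That leaves C as the only ready step → C.
Now B and H have their prerequisites met. B is listed earlier, so B next.
H is the only step now ready → H.

A, D, E, G, F, C, B, H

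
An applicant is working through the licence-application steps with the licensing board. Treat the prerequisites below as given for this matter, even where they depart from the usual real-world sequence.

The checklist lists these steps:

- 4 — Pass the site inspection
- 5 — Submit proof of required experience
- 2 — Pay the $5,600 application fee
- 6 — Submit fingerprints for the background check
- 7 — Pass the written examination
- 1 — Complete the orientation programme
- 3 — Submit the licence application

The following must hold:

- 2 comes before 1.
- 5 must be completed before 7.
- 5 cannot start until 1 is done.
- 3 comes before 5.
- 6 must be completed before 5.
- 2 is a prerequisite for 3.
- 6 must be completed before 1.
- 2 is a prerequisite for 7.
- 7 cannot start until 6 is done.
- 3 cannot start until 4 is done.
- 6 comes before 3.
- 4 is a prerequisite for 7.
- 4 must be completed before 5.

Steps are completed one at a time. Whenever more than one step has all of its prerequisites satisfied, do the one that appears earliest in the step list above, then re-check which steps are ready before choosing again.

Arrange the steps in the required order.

4 2 6 1 3 5 7

4, 2 and 6 have no prerequisites; 4 is listed earlier, so 4 is first.
Now 2 and 6 have their prerequisites met. 2 is listed earlier, so 2 next.
6 is the only step now ready → 6.
Ready: 1 and 3. 1 is listed earlier → 1.
Next only 3 has its prerequisites met → 3.
5 is the only step now ready → 5.
Next only 7 has its prerequisites met → 7.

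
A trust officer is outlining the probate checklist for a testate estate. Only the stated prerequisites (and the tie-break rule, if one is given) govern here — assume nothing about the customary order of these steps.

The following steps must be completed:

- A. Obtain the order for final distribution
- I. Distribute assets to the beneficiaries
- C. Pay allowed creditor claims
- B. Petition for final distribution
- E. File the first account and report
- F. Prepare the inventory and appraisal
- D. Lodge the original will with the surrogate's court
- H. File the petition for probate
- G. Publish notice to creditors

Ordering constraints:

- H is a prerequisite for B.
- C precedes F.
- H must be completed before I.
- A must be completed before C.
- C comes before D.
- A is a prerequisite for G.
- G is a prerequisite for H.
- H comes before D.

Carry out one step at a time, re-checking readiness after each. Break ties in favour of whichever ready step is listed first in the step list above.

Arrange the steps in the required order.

A, C, E, F, G, H, I, B, D

A and E have no prerequisites; A is listed earlier, so A is first.
Now C, E and G have their prerequisites met. C is listed earlier, so C next.
F now also ready, so the ready set is {E, F, G}; E is listed earlier → E.
Ready: F and G. F is listed earlier → F.
Next only G has its prerequisites met → G.
H needed G, now all done → H.
Ready: I, B and D. I is listed earlier → I.
Now B and D have their prerequisites met. B is listed earlier, so B next.
D needed C and H, now all done → D.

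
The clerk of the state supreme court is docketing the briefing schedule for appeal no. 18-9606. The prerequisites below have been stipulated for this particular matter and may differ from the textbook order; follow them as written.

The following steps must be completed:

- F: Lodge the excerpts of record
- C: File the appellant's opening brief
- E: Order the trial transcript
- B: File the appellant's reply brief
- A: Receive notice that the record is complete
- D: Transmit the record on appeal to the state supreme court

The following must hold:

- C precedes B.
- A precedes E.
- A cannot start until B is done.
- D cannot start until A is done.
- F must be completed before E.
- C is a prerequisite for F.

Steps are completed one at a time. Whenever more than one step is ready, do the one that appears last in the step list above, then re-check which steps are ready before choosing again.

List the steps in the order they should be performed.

C, B, A, D, F, E

C is the only step with nothing outstanding, so it goes first.
Ready: B and F. B is listed later → B.
A now also ready, so the ready set is {A, F}; A is listed later → A.
Now D and F have their prerequisites met. D is listed later, so D next.
F is the only step now ready → F.
That leaves E as the only ready step → E.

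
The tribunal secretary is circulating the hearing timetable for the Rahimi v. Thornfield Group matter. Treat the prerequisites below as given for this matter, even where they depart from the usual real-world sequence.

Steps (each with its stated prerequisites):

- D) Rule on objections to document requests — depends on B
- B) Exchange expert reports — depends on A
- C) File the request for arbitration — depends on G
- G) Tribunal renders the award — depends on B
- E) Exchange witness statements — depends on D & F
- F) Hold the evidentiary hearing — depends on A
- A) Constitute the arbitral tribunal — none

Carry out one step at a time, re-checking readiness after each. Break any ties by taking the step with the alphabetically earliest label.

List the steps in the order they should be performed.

Only A has no prerequisites, so it is first.
Ready: B and F. B has the earlier label → B.
Ready: D, F and G. D has the earlier label → D.
Ready: F and G. F has the earlier label → F.
Ready: E and G. E has the earlier label → E.
G needed B, now all done → G.
C needed G, now all done → C.

A, B, D, F, E, G, C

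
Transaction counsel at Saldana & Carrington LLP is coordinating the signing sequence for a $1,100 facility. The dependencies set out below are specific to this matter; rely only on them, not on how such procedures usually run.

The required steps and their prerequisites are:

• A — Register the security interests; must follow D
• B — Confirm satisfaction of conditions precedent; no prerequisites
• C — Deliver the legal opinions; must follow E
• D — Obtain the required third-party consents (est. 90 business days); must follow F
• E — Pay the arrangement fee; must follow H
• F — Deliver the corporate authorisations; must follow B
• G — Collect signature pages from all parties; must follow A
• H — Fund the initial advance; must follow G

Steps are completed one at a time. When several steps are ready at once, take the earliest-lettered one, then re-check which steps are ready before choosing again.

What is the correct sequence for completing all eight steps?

Only B has no prerequisites, so it is first.
That leaves F as the only ready step → F.
Next only D has its prerequisites met → D.
Next only A has its prerequisites met → A.
G is the only step now ready → G.
Next only H has its prerequisites met → H.
That leaves E as the only ready step → E.
C is the only step now ready → C.

B, F, D, A, G, H, E, C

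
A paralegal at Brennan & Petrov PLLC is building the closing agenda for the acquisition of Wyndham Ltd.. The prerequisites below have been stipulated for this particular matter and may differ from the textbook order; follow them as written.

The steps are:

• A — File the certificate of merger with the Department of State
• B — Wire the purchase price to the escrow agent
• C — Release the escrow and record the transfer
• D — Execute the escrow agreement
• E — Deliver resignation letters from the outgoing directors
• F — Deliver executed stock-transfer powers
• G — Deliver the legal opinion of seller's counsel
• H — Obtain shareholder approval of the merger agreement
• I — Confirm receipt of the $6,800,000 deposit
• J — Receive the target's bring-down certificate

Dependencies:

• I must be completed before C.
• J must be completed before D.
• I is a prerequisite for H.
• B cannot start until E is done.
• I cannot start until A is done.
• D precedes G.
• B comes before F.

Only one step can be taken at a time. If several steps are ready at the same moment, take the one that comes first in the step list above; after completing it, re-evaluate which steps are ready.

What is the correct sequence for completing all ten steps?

A → E → B → F → I → C → H → J → D → G

Nothing is required for A, E and J. A is listed earlier → A first.
Now E, I and J have their prerequisites met. E is listed earlier, so E next.
Now B, I and J have their prerequisites met. B is listed earlier, so B next.
Ready: F, I and J. F is listed earlier → F.
Now I and J have their prerequisites met. I is listed earlier, so I next.
C and H now also ready, so the ready set is {C, H, J}; C is listed earlier → C.
Now H and J have their prerequisites met. H is listed earlier, so H next.
J is the only step now ready → J.
D is the only step now ready → D.
G needed D, now all done → G.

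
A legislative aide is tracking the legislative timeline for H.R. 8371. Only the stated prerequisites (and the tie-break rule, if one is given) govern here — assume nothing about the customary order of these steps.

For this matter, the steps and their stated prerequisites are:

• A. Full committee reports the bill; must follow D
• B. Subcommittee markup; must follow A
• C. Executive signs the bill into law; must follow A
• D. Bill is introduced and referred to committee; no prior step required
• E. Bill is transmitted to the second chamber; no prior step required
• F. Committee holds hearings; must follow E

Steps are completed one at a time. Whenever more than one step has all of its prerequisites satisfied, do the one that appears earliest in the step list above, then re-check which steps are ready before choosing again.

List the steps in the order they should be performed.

D → A → B → C → E → F

Nothing is required for D and E. D is listed earlier → D first.
A now also ready, so the ready set is {A, E}; A is listed earlier → A.
Now B, C and E have their prerequisites met. B is listed earlier, so B next.
Ready: C and E. C is listed earlier → C.
E is the only step now ready → E.
F needed E, now all done → F.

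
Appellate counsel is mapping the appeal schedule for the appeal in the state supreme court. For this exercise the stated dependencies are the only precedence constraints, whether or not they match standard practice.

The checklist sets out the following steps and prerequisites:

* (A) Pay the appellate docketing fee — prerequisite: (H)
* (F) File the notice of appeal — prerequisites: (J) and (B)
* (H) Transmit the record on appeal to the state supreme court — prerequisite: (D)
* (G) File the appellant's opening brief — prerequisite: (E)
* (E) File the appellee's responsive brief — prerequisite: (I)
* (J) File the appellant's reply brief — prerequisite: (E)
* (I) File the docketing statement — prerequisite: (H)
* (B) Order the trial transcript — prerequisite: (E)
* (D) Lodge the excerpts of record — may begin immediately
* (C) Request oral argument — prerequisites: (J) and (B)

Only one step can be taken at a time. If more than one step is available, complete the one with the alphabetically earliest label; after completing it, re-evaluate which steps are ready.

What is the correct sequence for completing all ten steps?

(D) (H) (A) (I) (E) (B) (G) (J) (C) (F)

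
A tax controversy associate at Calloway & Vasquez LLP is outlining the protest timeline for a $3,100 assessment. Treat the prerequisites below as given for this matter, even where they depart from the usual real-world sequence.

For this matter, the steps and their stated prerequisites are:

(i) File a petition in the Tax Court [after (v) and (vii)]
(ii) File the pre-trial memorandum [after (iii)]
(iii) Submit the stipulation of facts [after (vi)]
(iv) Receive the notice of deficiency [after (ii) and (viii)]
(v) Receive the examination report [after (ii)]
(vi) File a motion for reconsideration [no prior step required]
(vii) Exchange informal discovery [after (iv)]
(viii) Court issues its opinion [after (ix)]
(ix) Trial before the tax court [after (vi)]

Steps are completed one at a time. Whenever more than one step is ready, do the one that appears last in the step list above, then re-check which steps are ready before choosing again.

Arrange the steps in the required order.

(vi), (ix), (viii), (iii), (ii), (v), (iv), (vii), (i)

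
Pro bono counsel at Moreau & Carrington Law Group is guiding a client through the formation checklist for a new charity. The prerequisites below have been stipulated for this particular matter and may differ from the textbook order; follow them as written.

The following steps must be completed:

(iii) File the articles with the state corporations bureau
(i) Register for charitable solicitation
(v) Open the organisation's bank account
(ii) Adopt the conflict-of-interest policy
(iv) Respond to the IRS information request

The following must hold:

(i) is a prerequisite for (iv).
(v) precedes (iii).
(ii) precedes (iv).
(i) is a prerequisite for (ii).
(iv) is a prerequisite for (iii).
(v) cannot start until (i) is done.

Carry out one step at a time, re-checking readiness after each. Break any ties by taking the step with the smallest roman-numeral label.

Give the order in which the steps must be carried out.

(i), (ii), (iv), (v), (iii)

(i) has no prerequisites → (i) first.
Ready: (ii) and (v). (ii) has the earlier label → (ii).
Now (iv) and (v) have their prerequisites met. (iv) has the earlier label, so (iv) next.
(v) needed (i), now all done → (v).
Next only (iii) has its prerequisites met → (iii).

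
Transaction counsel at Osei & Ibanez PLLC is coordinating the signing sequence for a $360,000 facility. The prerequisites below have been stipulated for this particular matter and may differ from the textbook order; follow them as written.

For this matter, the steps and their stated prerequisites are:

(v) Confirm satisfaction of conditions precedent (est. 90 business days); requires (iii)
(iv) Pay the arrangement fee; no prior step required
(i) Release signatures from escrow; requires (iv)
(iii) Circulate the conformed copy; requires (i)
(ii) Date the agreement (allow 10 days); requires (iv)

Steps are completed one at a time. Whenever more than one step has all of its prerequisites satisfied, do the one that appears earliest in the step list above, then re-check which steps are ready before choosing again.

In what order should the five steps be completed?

(iv), (i), (iii), (v), (ii)

Only (iv) has no prerequisites, so it is first.
(i) and (ii) are both available; (i) is listed earlier → (i).
Now (iii) and (ii) have their prerequisites met. (iii) is listed earlier, so (iii) next.
(v) now also ready, so the ready set is {(v), (ii)}; (v) is listed earlier → (v).
(ii) needed (iv), now all done → (ii).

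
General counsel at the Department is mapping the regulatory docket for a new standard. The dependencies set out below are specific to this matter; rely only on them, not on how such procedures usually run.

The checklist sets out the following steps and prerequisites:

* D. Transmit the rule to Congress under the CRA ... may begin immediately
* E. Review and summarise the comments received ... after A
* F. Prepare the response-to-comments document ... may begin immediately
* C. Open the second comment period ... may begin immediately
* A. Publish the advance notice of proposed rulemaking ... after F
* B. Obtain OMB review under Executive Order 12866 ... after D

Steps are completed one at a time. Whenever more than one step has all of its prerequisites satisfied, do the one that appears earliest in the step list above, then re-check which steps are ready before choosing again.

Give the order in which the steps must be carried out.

D, F, C, A, E, B

Nothing is required for D, F and C. D is listed earlier → D first.
F, C and B are all available; F is listed earlier → F.
Now C, A and B have their prerequisites met. C is listed earlier, so C next.
Now A and B have their prerequisites met. A is listed earlier, so A next.
E now also ready, so the ready set is {E, B}; E is listed earlier → E.
B needed D, now all done → B.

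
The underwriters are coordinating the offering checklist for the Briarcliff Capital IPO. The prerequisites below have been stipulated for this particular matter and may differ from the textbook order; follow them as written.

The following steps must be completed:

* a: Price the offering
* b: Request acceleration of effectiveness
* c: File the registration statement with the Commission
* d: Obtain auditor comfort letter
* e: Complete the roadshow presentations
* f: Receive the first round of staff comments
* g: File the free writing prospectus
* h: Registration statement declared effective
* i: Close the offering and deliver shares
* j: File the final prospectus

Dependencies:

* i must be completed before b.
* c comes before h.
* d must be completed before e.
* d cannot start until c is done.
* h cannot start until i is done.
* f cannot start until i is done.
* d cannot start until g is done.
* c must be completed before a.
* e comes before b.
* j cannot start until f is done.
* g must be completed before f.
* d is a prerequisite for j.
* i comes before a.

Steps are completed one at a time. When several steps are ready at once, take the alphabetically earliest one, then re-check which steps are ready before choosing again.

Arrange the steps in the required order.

c, g and i have no prerequisites; c has the earlier label, so c is first.
g and i are both available; g has the earlier label → g.
d and i are both available; d has the earlier label → d.
Ready: e and i. e has the earlier label → e.
Next only i has its prerequisites met → i.
Ready: a, b, f and h. a has the earlier label → a.
Ready: b, f and h. b has the earlier label → b.
Now f and h have their prerequisites met. f has the earlier label, so f next.
Now h and j have their prerequisites met. h has the earlier label, so h next.
Next only j has its prerequisites met → j.

c g d e i a b f h j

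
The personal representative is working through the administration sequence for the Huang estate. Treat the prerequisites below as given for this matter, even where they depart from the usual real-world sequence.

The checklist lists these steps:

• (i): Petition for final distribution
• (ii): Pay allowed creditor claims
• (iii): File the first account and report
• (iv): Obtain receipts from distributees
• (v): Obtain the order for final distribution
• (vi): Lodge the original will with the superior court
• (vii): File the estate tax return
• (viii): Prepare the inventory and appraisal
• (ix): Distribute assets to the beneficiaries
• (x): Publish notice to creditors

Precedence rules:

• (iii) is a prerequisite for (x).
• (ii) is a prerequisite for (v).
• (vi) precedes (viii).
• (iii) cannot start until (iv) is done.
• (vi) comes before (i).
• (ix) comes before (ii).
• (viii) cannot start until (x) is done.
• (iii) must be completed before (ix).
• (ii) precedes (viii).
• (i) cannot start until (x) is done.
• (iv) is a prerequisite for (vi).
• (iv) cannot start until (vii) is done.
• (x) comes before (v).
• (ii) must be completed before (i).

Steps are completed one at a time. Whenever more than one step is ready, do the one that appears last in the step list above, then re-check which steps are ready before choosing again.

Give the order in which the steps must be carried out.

(vii) (iv) (vi) (iii) (x) (ix) (ii) (viii) (v) (i)

Only (vii) has no prerequisites, so it is first.
(iv) needed (vii), now all done → (iv).
Now (vi) and (iii) have their prerequisites met. (vi) is listed later, so (vi) next.
Next only (iii) has its prerequisites met → (iii).
(x) and (ix) are both available; (x) is listed later → (x).
(ix) is the only step now ready → (ix).
Next only (ii) has its prerequisites met → (ii).
Now (viii), (v) and (i) have their prerequisites met. (viii) is listed later, so (viii) next.
(v) and (i) are both available; (v) is listed later → (v).
Next only (i) has its prerequisites met → (i).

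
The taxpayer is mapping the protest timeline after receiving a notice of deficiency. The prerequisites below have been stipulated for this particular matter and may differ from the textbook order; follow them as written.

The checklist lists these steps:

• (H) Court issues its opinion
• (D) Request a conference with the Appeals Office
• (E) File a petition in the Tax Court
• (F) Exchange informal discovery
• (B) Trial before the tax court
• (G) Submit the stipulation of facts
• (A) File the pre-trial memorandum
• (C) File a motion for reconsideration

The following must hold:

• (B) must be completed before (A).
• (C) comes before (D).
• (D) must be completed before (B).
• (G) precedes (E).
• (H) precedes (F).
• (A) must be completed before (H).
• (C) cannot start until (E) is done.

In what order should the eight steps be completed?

(G) → (E) → (C) → (D) → (B) → (A) → (H) → (F)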